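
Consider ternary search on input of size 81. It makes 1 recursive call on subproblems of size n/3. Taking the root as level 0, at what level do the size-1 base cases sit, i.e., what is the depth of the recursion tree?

For divide and conquer with division factor 3:

Problem sizes at each level:
Level 0: 81
Level 1: 27
Level 2: 9
Level 3: 3
Level 4: 1

The root is level 0 and the size-1 base case is level 4 (the tree spans levels 0 through 4, i.e. 5 levels counting the root), so the depth is the number of divisions: log_3(81) = 4

The recursion tree depth is log_3(81) = 4. At each level, the problem size is divided by 3, so it takes 4 divisions to reduce to a base case of size 1. The algorithm makes 1 recursive call at each level.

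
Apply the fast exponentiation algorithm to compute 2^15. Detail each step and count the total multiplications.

Computing 2^15 by squaring (build up from 2^1; each line after the first costs one multiplication):

2^1 = 2
2^2 = (2^1)^2 = 2^2 = 4
2^3 = 2 * 2^2 = 2 * 4 = 8
2^6 = (2^3)^2 = 8^2 = 64
2^7 = 2 * 2^6 = 2 * 64 = 128
2^14 = (2^7)^2 = 128^2 = 16384
2^15 = 2 * 2^14 = 2 * 16384 = 32768

Result: 32768
Multiplications needed: 6 (6 lines after 2^1)

2^15 = 32768. Using exponentiation by squaring, this requires 6 multiplications. The key idea: if the exponent is even, square the half-power; if odd, multiply by the base once.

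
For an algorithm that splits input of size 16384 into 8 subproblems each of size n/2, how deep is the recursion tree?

For divide and conquer with division factor 2:

Problem sizes at each level:
Level 0: 16384
Level 1: 8192
Level 2: 4096
Level 3: 2048
Level 4: 1024
Level 5: 512
Level 6: 256
Level 7: 128
Level 8: 64
Level 9: 32
Level 10: 16
Level 11: 8
Level 12: 4
Level 13: 2
Level 14: 1

The root is level 0 and the size-1 base case is level 14 (the tree spans levels 0 through 14, i.e. 15 levels counting the root), so the depth is the number of divisions: log_2(16384) = 14

The recursion tree depth is log_2(16384) = 14. At each level, the problem size is divided by 2, so it takes 14 divisions to reduce to a base case of size 1. The algorithm makes 8 recursive calls at each level.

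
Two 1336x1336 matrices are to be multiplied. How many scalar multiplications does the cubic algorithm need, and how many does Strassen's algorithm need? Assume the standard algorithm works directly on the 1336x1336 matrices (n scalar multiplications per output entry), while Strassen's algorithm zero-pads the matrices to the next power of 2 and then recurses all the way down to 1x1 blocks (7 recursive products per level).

Matrix multiplication for 1336x1336 matrices:

Strassen's algorithm requires power-of-2 dimensions. Pad 1336x1336 to 2048x2048 (next power of 2).

Standard algorithm: 1336^3 = 2384621056 multiplications
Strassen's algorithm: 7^(log2(2048)) = 7^11 = 1977326743 multiplications
Savings: 2384621056 - 1977326743 = 407294313 multiplications

Standard: 2384621056 multiplications (1336^3). Strassen: 1977326743 multiplications (7^11, after padding to 2048x2048). Strassen reduces 8 recursive multiplications to 7 at each level.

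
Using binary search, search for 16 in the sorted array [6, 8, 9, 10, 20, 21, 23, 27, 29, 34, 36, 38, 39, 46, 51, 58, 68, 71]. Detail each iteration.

Binary search for 16 in [6, 8, 9, 10, 20, 21, 23, 27, 29, 34, 36, 38, 39, 46, 51, 58, 68, 71]:

lo=0, hi=17, mid=8, arr[mid]=29 -> 29 > 16, search left half
lo=0, hi=7, mid=3, arr[mid]=10 -> 10 < 16, search right half
lo=4, hi=7, mid=5, arr[mid]=21 -> 21 > 16, search left half
lo=4, hi=4, mid=4, arr[mid]=20 -> 20 > 16, search left half
lo=4 > hi=3, target 16 not found

Binary search determines that 16 is not in the array after 4 comparisons. The search space was exhausted without finding the target.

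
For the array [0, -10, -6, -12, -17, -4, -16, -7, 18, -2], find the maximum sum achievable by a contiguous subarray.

Using Kadane's algorithm on [0, -10, -6, -12, -17, -4, -16, -7, 18, -2]:

Scanning through the array:
Position 1 (value -10): max_ending_here = -10, max_so_far = 0
Position 2 (value -6): max_ending_here = -6, max_so_far = 0
Position 3 (value -12): max_ending_here = -12, max_so_far = 0
Position 4 (value -17): max_ending_here = -17, max_so_far = 0
Position 5 (value -4): max_ending_here = -4, max_so_far = 0
Position 6 (value -16): max_ending_here = -16, max_so_far = 0
Position 7 (value -7): max_ending_here = -7, max_so_far = 0
Position 8 (value 18): max_ending_here = 18, max_so_far = 18
Position 9 (value -2): max_ending_here = 16, max_so_far = 18

Maximum subarray: [18]
Maximum sum: 18

The maximum subarray is [18] with sum 18. This subarray runs from index 8 to index 8.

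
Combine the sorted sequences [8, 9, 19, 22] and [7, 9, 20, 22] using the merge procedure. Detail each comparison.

Merging process:

Compare 8 vs 7: take 7 from right. Merged: [7]
Compare 8 vs 9: take 8 from left. Merged: [7, 8]
Compare 9 vs 9: take 9 from left. Merged: [7, 8, 9]
Compare 19 vs 9: take 9 from right. Merged: [7, 8, 9, 9]
Compare 19 vs 20: take 19 from left. Merged: [7, 8, 9, 9, 19]
Compare 22 vs 20: take 20 from right. Merged: [7, 8, 9, 9, 19, 20]
Compare 22 vs 22: take 22 from left. Merged: [7, 8, 9, 9, 19, 20, 22]
Append remaining from right: [22]. Merged: [7, 8, 9, 9, 19, 20, 22, 22]

Final merged array: [7, 8, 9, 9, 19, 20, 22, 22]
Total comparisons: 7

The merged array is [7, 8, 9, 9, 19, 20, 22, 22], requiring 7 comparisons. The merge step runs in O(n) time where n is the total number of elements.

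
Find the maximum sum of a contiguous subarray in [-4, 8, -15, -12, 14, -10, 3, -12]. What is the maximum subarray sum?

Using Kadane's algorithm on [-4, 8, -15, -12, 14, -10, 3, -12]:

Scanning through the array:
Position 1 (value 8): max_ending_here = 8, max_so_far = 8
Position 2 (value -15): max_ending_here = -7, max_so_far = 8
Position 3 (value -12): max_ending_here = -12, max_so_far = 8
Position 4 (value 14): max_ending_here = 14, max_so_far = 14
Position 5 (value -10): max_ending_here = 4, max_so_far = 14
Position 6 (value 3): max_ending_here = 7, max_so_far = 14
Position 7 (value -12): max_ending_here = -5, max_so_far = 14

Maximum subarray: [14]
Maximum sum: 14

The maximum subarray is [14] with sum 14. This subarray runs from index 4 to index 4.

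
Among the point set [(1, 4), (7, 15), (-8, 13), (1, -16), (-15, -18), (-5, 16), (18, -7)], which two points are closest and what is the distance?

Computing all pairwise distances among 7 points:

d((1, 4), (7, 15)) = 12.53
d((1, 4), (-8, 13)) = 12.7279
d((1, 4), (1, -16)) = 20.0
d((1, 4), (-15, -18)) = 27.2029
d((1, 4), (-5, 16)) = 13.4164
d((1, 4), (18, -7)) = 20.2485
d((7, 15), (-8, 13)) = 15.1327
d((7, 15), (1, -16)) = 31.5753
d((7, 15), (-15, -18)) = 39.6611
d((7, 15), (-5, 16)) = 12.0416
d((7, 15), (18, -7)) = 24.5967
d((-8, 13), (1, -16)) = 30.3645
d((-8, 13), (-15, -18)) = 31.7805
d((-8, 13), (-5, 16)) = 4.2426 <-- minimum
d((-8, 13), (18, -7)) = 32.8024
d((1, -16), (-15, -18)) = 16.1245
d((1, -16), (-5, 16)) = 32.5576
d((1, -16), (18, -7)) = 19.2354
d((-15, -18), (-5, 16)) = 35.4401
d((-15, -18), (18, -7)) = 34.7851
d((-5, 16), (18, -7)) = 32.5269

Closest pair: (-8, 13) and (-5, 16) with distance 4.2426

The closest pair is (-8, 13) and (-5, 16) with Euclidean distance 4.2426. For 7 points, brute-force pairwise comparison is shown above. For large n, the divide-and-conquer algorithm (sort by x, recurse on halves, check the dividing strip) achieves O(n log n).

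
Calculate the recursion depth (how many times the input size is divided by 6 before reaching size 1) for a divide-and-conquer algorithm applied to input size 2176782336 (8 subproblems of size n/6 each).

For divide and conquer with division factor 6:

Problem sizes at each level:
Level 0: 2176782336
Level 1: 362797056
Level 2: 60466176
Level 3: 10077696
Level 4: 1679616
Level 5: 279936
Level 6: 46656
Level 7: 7776
Level 8: 1296
Level 9: 216
Level 10: 36
Level 11: 6
Level 12: 1

The root is level 0 and the size-1 base case is level 12 (the tree spans levels 0 through 12, i.e. 13 levels counting the root), so the depth is the number of divisions: log_6(2176782336) = 12

The recursion tree depth is log_6(2176782336) = 12. At each level, the problem size is divided by 6, so it takes 12 divisions to reduce to a base case of size 1. The algorithm makes 8 recursive calls at each level.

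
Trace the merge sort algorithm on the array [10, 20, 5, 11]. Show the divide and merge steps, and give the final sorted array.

Merge sort trace:

Split: [10, 20, 5, 11] -> [10, 20] and [5, 11]
  Split: [10, 20] -> [10] and [20]
  Merge: [10] + [20] -> [10, 20]
  Split: [5, 11] -> [5] and [11]
  Merge: [5] + [11] -> [5, 11]
Merge: [10, 20] + [5, 11] -> [5, 10, 11, 20]

Final sorted array: [5, 10, 11, 20]

The merge sort proceeds by recursively splitting the array and merging sorted halves.
After all merges, the sorted array is [5, 10, 11, 20].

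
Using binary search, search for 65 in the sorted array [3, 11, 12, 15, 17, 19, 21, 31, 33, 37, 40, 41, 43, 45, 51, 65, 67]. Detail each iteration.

Binary search for 65 in [3, 11, 12, 15, 17, 19, 21, 31, 33, 37, 40, 41, 43, 45, 51, 65, 67]:

lo=0, hi=16, mid=8, arr[mid]=33 -> 33 < 65, search right half
lo=9, hi=16, mid=12, arr[mid]=43 -> 43 < 65, search right half
lo=13, hi=16, mid=14, arr[mid]=51 -> 51 < 65, search right half
lo=15, hi=16, mid=15, arr[mid]=65 -> Found target at index 15!

Binary search finds 65 at index 15 after 4 comparisons. The search repeatedly halves the search space by comparing with the middle element.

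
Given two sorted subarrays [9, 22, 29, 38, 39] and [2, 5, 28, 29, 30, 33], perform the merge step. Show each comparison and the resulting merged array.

Merging process:

Compare 9 vs 2: take 2 from right. Merged: [2]
Compare 9 vs 5: take 5 from right. Merged: [2, 5]
Compare 9 vs 28: take 9 from left. Merged: [2, 5, 9]
Compare 22 vs 28: take 22 from left. Merged: [2, 5, 9, 22]
Compare 29 vs 28: take 28 from right. Merged: [2, 5, 9, 22, 28]
Compare 29 vs 29: take 29 from left. Merged: [2, 5, 9, 22, 28, 29]
Compare 38 vs 29: take 29 from right. Merged: [2, 5, 9, 22, 28, 29, 29]
Compare 38 vs 30: take 30 from right. Merged: [2, 5, 9, 22, 28, 29, 29, 30]
Compare 38 vs 33: take 33 from right. Merged: [2, 5, 9, 22, 28, 29, 29, 30, 33]
Append remaining from left: [38, 39]. Merged: [2, 5, 9, 22, 28, 29, 29, 30, 33, 38, 39]

Final merged array: [2, 5, 9, 22, 28, 29, 29, 30, 33, 38, 39]
Total comparisons: 9

The merged array is [2, 5, 9, 22, 28, 29, 29, 30, 33, 38, 39], requiring 9 comparisons. The merge step runs in O(n) time where n is the total number of elements.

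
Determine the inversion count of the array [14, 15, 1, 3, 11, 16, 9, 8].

Finding inversions in [14, 15, 1, 3, 11, 16, 9, 8]:

(0, 2): arr[0]=14 > arr[2]=1
(0, 3): arr[0]=14 > arr[3]=3
(0, 4): arr[0]=14 > arr[4]=11
(0, 6): arr[0]=14 > arr[6]=9
(0, 7): arr[0]=14 > arr[7]=8
(1, 2): arr[1]=15 > arr[2]=1
(1, 3): arr[1]=15 > arr[3]=3
(1, 4): arr[1]=15 > arr[4]=11
(1, 6): arr[1]=15 > arr[6]=9
(1, 7): arr[1]=15 > arr[7]=8
(4, 6): arr[4]=11 > arr[6]=9
(4, 7): arr[4]=11 > arr[7]=8
(5, 6): arr[5]=16 > arr[6]=9
(5, 7): arr[5]=16 > arr[7]=8
(6, 7): arr[6]=9 > arr[7]=8

Total inversions: 15

The array has 15 inversion(s): (0,2), (0,3), (0,4), (0,6), (0,7), (1,2), (1,3), (1,4), (1,6), (1,7), (4,6), (4,7), (5,6), (5,7), (6,7). Each pair (i,j) satisfies i < j and arr[i] > arr[j].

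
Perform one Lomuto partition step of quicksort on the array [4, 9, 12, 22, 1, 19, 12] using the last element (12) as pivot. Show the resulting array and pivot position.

Lomuto partition with pivot = 12:

Initial array: [4, 9, 12, 22, 1, 19, 12]

arr[0]=4 <= 12: swap with position 0, array becomes [4, 9, 12, 22, 1, 19, 12]
arr[1]=9 <= 12: swap with position 1, array becomes [4, 9, 12, 22, 1, 19, 12]
arr[2]=12 <= 12: swap with position 2, array becomes [4, 9, 12, 22, 1, 19, 12]
arr[3]=22 > 12: no swap
arr[4]=1 <= 12: swap with position 3, array becomes [4, 9, 12, 1, 22, 19, 12]
arr[5]=19 > 12: no swap

Place pivot at position 4: [4, 9, 12, 1, 12, 19, 22]
Pivot position: 4

After partitioning with pivot 12, the array becomes [4, 9, 12, 1, 12, 19, 22]. The pivot is placed at index 4. All elements to the left of the pivot are <= 12, and all elements to the right are > 12.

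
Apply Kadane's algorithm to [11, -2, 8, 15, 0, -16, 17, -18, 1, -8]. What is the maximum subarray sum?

Using Kadane's algorithm on [11, -2, 8, 15, 0, -16, 17, -18, 1, -8]:

Scanning through the array:
Position 1 (value -2): max_ending_here = 9, max_so_far = 11
Position 2 (value 8): max_ending_here = 17, max_so_far = 17
Position 3 (value 15): max_ending_here = 32, max_so_far = 32
Position 4 (value 0): max_ending_here = 32, max_so_far = 32
Position 5 (value -16): max_ending_here = 16, max_so_far = 32
Position 6 (value 17): max_ending_here = 33, max_so_far = 33
Position 7 (value -18): max_ending_here = 15, max_so_far = 33
Position 8 (value 1): max_ending_here = 16, max_so_far = 33
Position 9 (value -8): max_ending_here = 8, max_so_far = 33

Maximum subarray: [11, -2, 8, 15, 0, -16, 17]
Maximum sum: 33

The maximum subarray is [11, -2, 8, 15, 0, -16, 17] with sum 33. This subarray runs from index 0 to index 6.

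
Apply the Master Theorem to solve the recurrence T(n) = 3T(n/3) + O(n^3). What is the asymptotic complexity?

Master Theorem for T(n) = 3T(n/3) + O(n^3):

a = 3, b = 3, c = 3
log_b(a) = log_3(3) = 1.0000

Case 3: c = 3 > log_3(3) = 1.0000
T(n) = O(n^3) = O(n^3)

For T(n) = 3T(n/3) + O(n^3): log_3(3) = 1.0000. This is Case 3 of the Master Theorem (c > log_b(a), work dominated by root), giving O(n^3).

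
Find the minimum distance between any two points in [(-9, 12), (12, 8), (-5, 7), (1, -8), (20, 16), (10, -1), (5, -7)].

Computing all pairwise distances among 7 points:

d((-9, 12), (12, 8)) = 21.3776
d((-9, 12), (-5, 7)) = 6.4031
d((-9, 12), (1, -8)) = 22.3607
d((-9, 12), (20, 16)) = 29.2746
d((-9, 12), (10, -1)) = 23.0217
d((-9, 12), (5, -7)) = 23.6008
d((12, 8), (-5, 7)) = 17.0294
d((12, 8), (1, -8)) = 19.4165
d((12, 8), (20, 16)) = 11.3137
d((12, 8), (10, -1)) = 9.2195
d((12, 8), (5, -7)) = 16.5529
d((-5, 7), (1, -8)) = 16.1555
d((-5, 7), (20, 16)) = 26.5707
d((-5, 7), (10, -1)) = 17.0
d((-5, 7), (5, -7)) = 17.2047
d((1, -8), (20, 16)) = 30.6105
d((1, -8), (10, -1)) = 11.4018
d((1, -8), (5, -7)) = 4.1231 <-- minimum
d((20, 16), (10, -1)) = 19.7231
d((20, 16), (5, -7)) = 27.4591
d((10, -1), (5, -7)) = 7.8102

Closest pair: (1, -8) and (5, -7) with distance 4.1231

The closest pair is (1, -8) and (5, -7) with Euclidean distance 4.1231. For 7 points, brute-force pairwise comparison is shown above. For large n, the divide-and-conquer algorithm (sort by x, recurse on halves, check the dividing strip) achieves O(n log n).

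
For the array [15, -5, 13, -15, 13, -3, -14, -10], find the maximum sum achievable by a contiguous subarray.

Using Kadane's algorithm on [15, -5, 13, -15, 13, -3, -14, -10]:

Scanning through the array:
Position 1 (value -5): max_ending_here = 10, max_so_far = 15
Position 2 (value 13): max_ending_here = 23, max_so_far = 23
Position 3 (value -15): max_ending_here = 8, max_so_far = 23
Position 4 (value 13): max_ending_here = 21, max_so_far = 23
Position 5 (value -3): max_ending_here = 18, max_so_far = 23
Position 6 (value -14): max_ending_here = 4, max_so_far = 23
Position 7 (value -10): max_ending_here = -6, max_so_far = 23

Maximum subarray: [15, -5, 13]
Maximum sum: 23

The maximum subarray is [15, -5, 13] with sum 23. This subarray runs from index 0 to index 2.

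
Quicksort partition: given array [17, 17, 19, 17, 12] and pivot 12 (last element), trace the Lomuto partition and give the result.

Lomuto partition with pivot = 12:

Initial array: [17, 17, 19, 17, 12]

arr[0]=17 > 12: no swap
arr[1]=17 > 12: no swap
arr[2]=19 > 12: no swap
arr[3]=17 > 12: no swap

Place pivot at position 0: [12, 17, 19, 17, 17]
Pivot position: 0

After partitioning with pivot 12, the array becomes [12, 17, 19, 17, 17]. The pivot is placed at index 0. All elements to the left of the pivot are <= 12, and all elements to the right are > 12.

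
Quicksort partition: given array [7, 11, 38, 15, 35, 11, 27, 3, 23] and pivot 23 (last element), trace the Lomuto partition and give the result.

Lomuto partition with pivot = 23:

Initial array: [7, 11, 38, 15, 35, 11, 27, 3, 23]

arr[0]=7 <= 23: swap with position 0, array becomes [7, 11, 38, 15, 35, 11, 27, 3, 23]
arr[1]=11 <= 23: swap with position 1, array becomes [7, 11, 38, 15, 35, 11, 27, 3, 23]
arr[2]=38 > 23: no swap
arr[3]=15 <= 23: swap with position 2, array becomes [7, 11, 15, 38, 35, 11, 27, 3, 23]
arr[4]=35 > 23: no swap
arr[5]=11 <= 23: swap with position 3, array becomes [7, 11, 15, 11, 35, 38, 27, 3, 23]
arr[6]=27 > 23: no swap
arr[7]=3 <= 23: swap with position 4, array becomes [7, 11, 15, 11, 3, 38, 27, 35, 23]

Place pivot at position 5: [7, 11, 15, 11, 3, 23, 27, 35, 38]
Pivot position: 5

After partitioning with pivot 23, the array becomes [7, 11, 15, 11, 3, 23, 27, 35, 38]. The pivot is placed at index 5. All elements to the left of the pivot are <= 23, and all elements to the right are > 23.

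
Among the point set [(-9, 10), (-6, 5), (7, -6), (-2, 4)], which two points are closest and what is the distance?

Computing all pairwise distances among 4 points:

d((-9, 10), (-6, 5)) = 5.831
d((-9, 10), (7, -6)) = 22.6274
d((-9, 10), (-2, 4)) = 9.2195
d((-6, 5), (7, -6)) = 17.0294
d((-6, 5), (-2, 4)) = 4.1231 <-- minimum
d((7, -6), (-2, 4)) = 13.4536

Closest pair: (-6, 5) and (-2, 4) with distance 4.1231

The closest pair is (-6, 5) and (-2, 4) with Euclidean distance 4.1231. For 4 points, brute-force pairwise comparison is shown above. For large n, the divide-and-conquer algorithm (sort by x, recurse on halves, check the dividing strip) achieves O(n log n).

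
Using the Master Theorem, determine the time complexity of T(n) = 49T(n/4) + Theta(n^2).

Master Theorem for T(n) = 49T(n/4) + O(n^2):

a = 49, b = 4, c = 2
log_b(a) = log_4(49) = 2.8074

Case 1: c = 2 < log_4(49) = 2.8074
T(n) = O(n^(log_4 49))

For T(n) = 49T(n/4) + O(n^2): log_4(49) = 2.8074. This is Case 1 of the Master Theorem (c < log_b(a), work dominated by leaves), giving O(n^(log_4 49)).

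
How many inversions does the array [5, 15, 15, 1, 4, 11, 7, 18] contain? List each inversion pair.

Finding inversions in [5, 15, 15, 1, 4, 11, 7, 18]:

(0, 3): arr[0]=5 > arr[3]=1
(0, 4): arr[0]=5 > arr[4]=4
(1, 3): arr[1]=15 > arr[3]=1
(1, 4): arr[1]=15 > arr[4]=4
(1, 5): arr[1]=15 > arr[5]=11
(1, 6): arr[1]=15 > arr[6]=7
(2, 3): arr[2]=15 > arr[3]=1
(2, 4): arr[2]=15 > arr[4]=4
(2, 5): arr[2]=15 > arr[5]=11
(2, 6): arr[2]=15 > arr[6]=7
(5, 6): arr[5]=11 > arr[6]=7

Total inversions: 11

The array has 11 inversion(s): (0,3), (0,4), (1,3), (1,4), (1,5), (1,6), (2,3), (2,4), (2,5), (2,6), (5,6). Each pair (i,j) satisfies i < j and arr[i] > arr[j].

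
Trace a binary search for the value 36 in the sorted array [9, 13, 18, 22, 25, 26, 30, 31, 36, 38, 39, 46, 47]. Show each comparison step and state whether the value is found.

Binary search for 36 in [9, 13, 18, 22, 25, 26, 30, 31, 36, 38, 39, 46, 47]:

lo=0, hi=12, mid=6, arr[mid]=30 -> 30 < 36, search right half
lo=7, hi=12, mid=9, arr[mid]=38 -> 38 > 36, search left half
lo=7, hi=8, mid=7, arr[mid]=31 -> 31 < 36, search right half
lo=8, hi=8, mid=8, arr[mid]=36 -> Found target at index 8!

Binary search finds 36 at index 8 after 4 comparisons. The search repeatedly halves the search space by comparing with the middle element.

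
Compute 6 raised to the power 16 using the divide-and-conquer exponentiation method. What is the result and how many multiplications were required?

Computing 6^16 by squaring (build up from 6^1; each line after the first costs one multiplication):

6^1 = 6
6^2 = (6^1)^2 = 6^2 = 36
6^4 = (6^2)^2 = 36^2 = 1296
6^8 = (6^4)^2 = 1296^2 = 1679616
6^16 = (6^8)^2 = 1679616^2 = 2821109907456

Result: 2821109907456
Multiplications needed: 4 (4 lines after 6^1)

6^16 = 2821109907456. Using exponentiation by squaring, this requires 4 multiplications. The key idea: if the exponent is even, square the half-power; if odd, multiply by the base once.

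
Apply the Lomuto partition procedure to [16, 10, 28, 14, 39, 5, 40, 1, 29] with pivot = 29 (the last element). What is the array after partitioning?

Lomuto partition with pivot = 29:

Initial array: [16, 10, 28, 14, 39, 5, 40, 1, 29]

arr[0]=16 <= 29: swap with position 0, array becomes [16, 10, 28, 14, 39, 5, 40, 1, 29]
arr[1]=10 <= 29: swap with position 1, array becomes [16, 10, 28, 14, 39, 5, 40, 1, 29]
arr[2]=28 <= 29: swap with position 2, array becomes [16, 10, 28, 14, 39, 5, 40, 1, 29]
arr[3]=14 <= 29: swap with position 3, array becomes [16, 10, 28, 14, 39, 5, 40, 1, 29]
arr[4]=39 > 29: no swap
arr[5]=5 <= 29: swap with position 4, array becomes [16, 10, 28, 14, 5, 39, 40, 1, 29]
arr[6]=40 > 29: no swap
arr[7]=1 <= 29: swap with position 5, array becomes [16, 10, 28, 14, 5, 1, 40, 39, 29]

Place pivot at position 6: [16, 10, 28, 14, 5, 1, 29, 39, 40]
Pivot position: 6

After partitioning with pivot 29, the array becomes [16, 10, 28, 14, 5, 1, 29, 39, 40]. The pivot is placed at index 6. All elements to the left of the pivot are <= 29, and all elements to the right are > 29.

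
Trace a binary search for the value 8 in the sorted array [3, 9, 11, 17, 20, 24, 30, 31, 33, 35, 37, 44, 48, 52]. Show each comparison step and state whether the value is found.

Binary search for 8 in [3, 9, 11, 17, 20, 24, 30, 31, 33, 35, 37, 44, 48, 52]:

lo=0, hi=13, mid=6, arr[mid]=30 -> 30 > 8, search left half
lo=0, hi=5, mid=2, arr[mid]=11 -> 11 > 8, search left half
lo=0, hi=1, mid=0, arr[mid]=3 -> 3 < 8, search right half
lo=1, hi=1, mid=1, arr[mid]=9 -> 9 > 8, search left half
lo=1 > hi=0, target 8 not found

Binary search determines that 8 is not in the array after 4 comparisons. The search space was exhausted without finding the target.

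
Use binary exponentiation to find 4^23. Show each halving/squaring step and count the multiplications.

Computing 4^23 by squaring (build up from 4^1; each line after the first costs one multiplication):

4^1 = 4
4^2 = (4^1)^2 = 4^2 = 16
4^4 = (4^2)^2 = 16^2 = 256
4^5 = 4 * 4^4 = 4 * 256 = 1024
4^10 = (4^5)^2 = 1024^2 = 1048576
4^11 = 4 * 4^10 = 4 * 1048576 = 4194304
4^22 = (4^11)^2 = 4194304^2 = 17592186044416
4^23 = 4 * 4^22 = 4 * 17592186044416 = 70368744177664

Result: 70368744177664
Multiplications needed: 7 (7 lines after 4^1)

4^23 = 70368744177664. Using exponentiation by squaring, this requires 7 multiplications. The key idea: if the exponent is even, square the half-power; if odd, multiply by the base once.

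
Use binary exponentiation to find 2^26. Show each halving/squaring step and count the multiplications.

Computing 2^26 by squaring (build up from 2^1; each line after the first costs one multiplication):

2^1 = 2
2^2 = (2^1)^2 = 2^2 = 4
2^3 = 2 * 2^2 = 2 * 4 = 8
2^6 = (2^3)^2 = 8^2 = 64
2^12 = (2^6)^2 = 64^2 = 4096
2^13 = 2 * 2^12 = 2 * 4096 = 8192
2^26 = (2^13)^2 = 8192^2 = 67108864

Result: 67108864
Multiplications needed: 6 (6 lines after 2^1)

2^26 = 67108864. Using exponentiation by squaring, this requires 6 multiplications. The key idea: if the exponent is even, square the half-power; if odd, multiply by the base once.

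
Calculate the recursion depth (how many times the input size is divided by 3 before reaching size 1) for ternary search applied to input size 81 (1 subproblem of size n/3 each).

For divide and conquer with division factor 3:

Problem sizes at each level:
Level 0: 81
Level 1: 27
Level 2: 9
Level 3: 3
Level 4: 1

The root is level 0 and the size-1 base case is level 4 (the tree spans levels 0 through 4, i.e. 5 levels counting the root), so the depth is the number of divisions: log_3(81) = 4

The recursion tree depth is log_3(81) = 4. At each level, the problem size is divided by 3, so it takes 4 divisions to reduce to a base case of size 1. The algorithm makes 1 recursive call at each level.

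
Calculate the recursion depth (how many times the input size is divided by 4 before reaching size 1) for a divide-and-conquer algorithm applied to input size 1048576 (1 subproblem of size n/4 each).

For divide and conquer with division factor 4:

Problem sizes at each level:
Level 0: 1048576
Level 1: 262144
Level 2: 65536
Level 3: 16384
Level 4: 4096
Level 5: 1024
Level 6: 256
Level 7: 64
Level 8: 16
Level 9: 4
Level 10: 1

The root is level 0 and the size-1 base case is level 10 (the tree spans levels 0 through 10, i.e. 11 levels counting the root), so the depth is the number of divisions: log_4(1048576) = 10

The recursion tree depth is log_4(1048576) = 10. At each level, the problem size is divided by 4, so it takes 10 divisions to reduce to a base case of size 1. The algorithm makes 1 recursive call at each level.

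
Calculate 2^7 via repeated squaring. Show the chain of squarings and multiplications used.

Computing 2^7 by squaring (build up from 2^1; each line after the first costs one multiplication):

2^1 = 2
2^2 = (2^1)^2 = 2^2 = 4
2^3 = 2 * 2^2 = 2 * 4 = 8
2^6 = (2^3)^2 = 8^2 = 64
2^7 = 2 * 2^6 = 2 * 64 = 128

Result: 128
Multiplications needed: 4 (4 lines after 2^1)

2^7 = 128. Using exponentiation by squaring, this requires 4 multiplications. The key idea: if the exponent is even, square the half-power; if odd, multiply by the base once.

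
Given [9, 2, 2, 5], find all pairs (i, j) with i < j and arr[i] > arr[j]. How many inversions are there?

Finding inversions in [9, 2, 2, 5]:

(0, 1): arr[0]=9 > arr[1]=2
(0, 2): arr[0]=9 > arr[2]=2
(0, 3): arr[0]=9 > arr[3]=5

Total inversions: 3

The array has 3 inversion(s): (0,1), (0,2), (0,3). Each pair (i,j) satisfies i < j and arr[i] > arr[j].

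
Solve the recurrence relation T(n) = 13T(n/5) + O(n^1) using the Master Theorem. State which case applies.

Master Theorem for T(n) = 13T(n/5) + O(n^1):

a = 13, b = 5, c = 1
log_b(a) = log_5(13) = 1.5937

Case 1: c = 1 < log_5(13) = 1.5937
T(n) = O(n^(log_5 13))

For T(n) = 13T(n/5) + O(n^1): log_5(13) = 1.5937. This is Case 1 of the Master Theorem (c < log_b(a), work dominated by leaves), giving O(n^(log_5 13)).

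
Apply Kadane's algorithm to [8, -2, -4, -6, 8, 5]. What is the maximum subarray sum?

Using Kadane's algorithm on [8, -2, -4, -6, 8, 5]:

Scanning through the array:
Position 1 (value -2): max_ending_here = 6, max_so_far = 8
Position 2 (value -4): max_ending_here = 2, max_so_far = 8
Position 3 (value -6): max_ending_here = -4, max_so_far = 8
Position 4 (value 8): max_ending_here = 8, max_so_far = 8
Position 5 (value 5): max_ending_here = 13, max_so_far = 13

Maximum subarray: [8, 5]
Maximum sum: 13

The maximum subarray is [8, 5] with sum 13. This subarray runs from index 4 to index 5.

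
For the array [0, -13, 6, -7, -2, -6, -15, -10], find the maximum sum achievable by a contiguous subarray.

Using Kadane's algorithm on [0, -13, 6, -7, -2, -6, -15, -10]:

Scanning through the array:
Position 1 (value -13): max_ending_here = -13, max_so_far = 0
Position 2 (value 6): max_ending_here = 6, max_so_far = 6
Position 3 (value -7): max_ending_here = -1, max_so_far = 6
Position 4 (value -2): max_ending_here = -2, max_so_far = 6
Position 5 (value -6): max_ending_here = -6, max_so_far = 6
Position 6 (value -15): max_ending_here = -15, max_so_far = 6
Position 7 (value -10): max_ending_here = -10, max_so_far = 6

Maximum subarray: [6]
Maximum sum: 6

The maximum subarray is [6] with sum 6. This subarray runs from index 2 to index 2.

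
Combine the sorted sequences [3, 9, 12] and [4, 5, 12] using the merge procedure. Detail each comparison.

Merging process:

Compare 3 vs 4: take 3 from left. Merged: [3]
Compare 9 vs 4: take 4 from right. Merged: [3, 4]
Compare 9 vs 5: take 5 from right. Merged: [3, 4, 5]
Compare 9 vs 12: take 9 from left. Merged: [3, 4, 5, 9]
Compare 12 vs 12: take 12 from left. Merged: [3, 4, 5, 9, 12]
Append remaining from right: [12]. Merged: [3, 4, 5, 9, 12, 12]

Final merged array: [3, 4, 5, 9, 12, 12]
Total comparisons: 5

The merged array is [3, 4, 5, 9, 12, 12], requiring 5 comparisons. The merge step runs in O(n) time where n is the total number of elements.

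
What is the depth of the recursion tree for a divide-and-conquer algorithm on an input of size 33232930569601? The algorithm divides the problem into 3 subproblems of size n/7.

For divide and conquer with division factor 7:

Problem sizes at each level:
Level 0: 33232930569601
Level 1: 4747561509943
Level 2: 678223072849
Level 3: 96889010407
Level 4: 13841287201
Level 5: 1977326743
Level 6: 282475249
Level 7: 40353607
Level 8: 5764801
Level 9: 823543
Level 10: 117649
Level 11: 16807
Level 12: 2401
Level 13: 343
Level 14: 49
Level 15: 7
Level 16: 1

The root is level 0 and the size-1 base case is level 16 (the tree spans levels 0 through 16, i.e. 17 levels counting the root), so the depth is the number of divisions: log_7(33232930569601) = 16

The recursion tree depth is log_7(33232930569601) = 16. At each level, the problem size is divided by 7, so it takes 16 divisions to reduce to a base case of size 1. The algorithm makes 3 recursive calls at each level.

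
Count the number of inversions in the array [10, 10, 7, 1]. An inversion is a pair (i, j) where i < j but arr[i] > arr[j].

Finding inversions in [10, 10, 7, 1]:

(0, 2): arr[0]=10 > arr[2]=7
(0, 3): arr[0]=10 > arr[3]=1
(1, 2): arr[1]=10 > arr[2]=7
(1, 3): arr[1]=10 > arr[3]=1
(2, 3): arr[2]=7 > arr[3]=1

Total inversions: 5

The array has 5 inversion(s): (0,2), (0,3), (1,2), (1,3), (2,3). Each pair (i,j) satisfies i < j and arr[i] > arr[j].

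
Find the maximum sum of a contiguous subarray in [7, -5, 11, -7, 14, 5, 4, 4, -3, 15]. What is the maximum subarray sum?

Using Kadane's algorithm on [7, -5, 11, -7, 14, 5, 4, 4, -3, 15]:

Scanning through the array:
Position 1 (value -5): max_ending_here = 2, max_so_far = 7
Position 2 (value 11): max_ending_here = 13, max_so_far = 13
Position 3 (value -7): max_ending_here = 6, max_so_far = 13
Position 4 (value 14): max_ending_here = 20, max_so_far = 20
Position 5 (value 5): max_ending_here = 25, max_so_far = 25
Position 6 (value 4): max_ending_here = 29, max_so_far = 29
Position 7 (value 4): max_ending_here = 33, max_so_far = 33
Position 8 (value -3): max_ending_here = 30, max_so_far = 33
Position 9 (value 15): max_ending_here = 45, max_so_far = 45

Maximum subarray: [7, -5, 11, -7, 14, 5, 4, 4, -3, 15]
Maximum sum: 45

The maximum subarray is [7, -5, 11, -7, 14, 5, 4, 4, -3, 15] with sum 45. This subarray runs from index 0 to index 9.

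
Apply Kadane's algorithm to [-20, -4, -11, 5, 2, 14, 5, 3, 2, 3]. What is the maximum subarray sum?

Using Kadane's algorithm on [-20, -4, -11, 5, 2, 14, 5, 3, 2, 3]:

Scanning through the array:
Position 1 (value -4): max_ending_here = -4, max_so_far = -4
Position 2 (value -11): max_ending_here = -11, max_so_far = -4
Position 3 (value 5): max_ending_here = 5, max_so_far = 5
Position 4 (value 2): max_ending_here = 7, max_so_far = 7
Position 5 (value 14): max_ending_here = 21, max_so_far = 21
Position 6 (value 5): max_ending_here = 26, max_so_far = 26
Position 7 (value 3): max_ending_here = 29, max_so_far = 29
Position 8 (value 2): max_ending_here = 31, max_so_far = 31
Position 9 (value 3): max_ending_here = 34, max_so_far = 34

Maximum subarray: [5, 2, 14, 5, 3, 2, 3]
Maximum sum: 34

The maximum subarray is [5, 2, 14, 5, 3, 2, 3] with sum 34. This subarray runs from index 3 to index 9.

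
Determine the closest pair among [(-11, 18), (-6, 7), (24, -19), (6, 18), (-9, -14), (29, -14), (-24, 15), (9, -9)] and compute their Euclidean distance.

Computing all pairwise distances among 8 points:

d((-11, 18), (-6, 7)) = 12.083
d((-11, 18), (24, -19)) = 50.9313
d((-11, 18), (6, 18)) = 17.0
d((-11, 18), (-9, -14)) = 32.0624
d((-11, 18), (29, -14)) = 51.225
d((-11, 18), (-24, 15)) = 13.3417
d((-11, 18), (9, -9)) = 33.6006
d((-6, 7), (24, -19)) = 39.6989
d((-6, 7), (6, 18)) = 16.2788
d((-6, 7), (-9, -14)) = 21.2132
d((-6, 7), (29, -14)) = 40.8167
d((-6, 7), (-24, 15)) = 19.6977
d((-6, 7), (9, -9)) = 21.9317
d((24, -19), (6, 18)) = 41.1461
d((24, -19), (-9, -14)) = 33.3766
d((24, -19), (29, -14)) = 7.0711 <-- minimum
d((24, -19), (-24, 15)) = 58.8218
d((24, -19), (9, -9)) = 18.0278
d((6, 18), (-9, -14)) = 35.3412
d((6, 18), (29, -14)) = 39.4081
d((6, 18), (-24, 15)) = 30.1496
d((6, 18), (9, -9)) = 27.1662
d((-9, -14), (29, -14)) = 38.0
d((-9, -14), (-24, 15)) = 32.6497
d((-9, -14), (9, -9)) = 18.6815
d((29, -14), (-24, 15)) = 60.4152
d((29, -14), (9, -9)) = 20.6155
d((-24, 15), (9, -9)) = 40.8044

Closest pair: (24, -19) and (29, -14) with distance 7.0711

The closest pair is (24, -19) and (29, -14) with Euclidean distance 7.0711. For 8 points, brute-force pairwise comparison is shown above. For large n, the divide-and-conquer algorithm (sort by x, recurse on halves, check the dividing strip) achieves O(n log n).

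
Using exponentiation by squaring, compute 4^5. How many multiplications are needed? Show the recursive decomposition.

Computing 4^5 by squaring (build up from 4^1; each line after the first costs one multiplication):

4^1 = 4
4^2 = (4^1)^2 = 4^2 = 16
4^4 = (4^2)^2 = 16^2 = 256
4^5 = 4 * 4^4 = 4 * 256 = 1024

Result: 1024
Multiplications needed: 3 (3 lines after 4^1)

4^5 = 1024. Using exponentiation by squaring, this requires 3 multiplications. The key idea: if the exponent is even, square the half-power; if odd, multiply by the base once.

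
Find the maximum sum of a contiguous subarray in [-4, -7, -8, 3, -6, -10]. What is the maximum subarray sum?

Using Kadane's algorithm on [-4, -7, -8, 3, -6, -10]:

Scanning through the array:
Position 1 (value -7): max_ending_here = -7, max_so_far = -4
Position 2 (value -8): max_ending_here = -8, max_so_far = -4
Position 3 (value 3): max_ending_here = 3, max_so_far = 3
Position 4 (value -6): max_ending_here = -3, max_so_far = 3
Position 5 (value -10): max_ending_here = -10, max_so_far = 3

Maximum subarray: [3]
Maximum sum: 3

The maximum subarray is [3] with sum 3. This subarray runs from index 3 to index 3.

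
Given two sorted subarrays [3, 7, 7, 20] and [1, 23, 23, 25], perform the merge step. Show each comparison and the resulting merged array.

Merging process:

Compare 3 vs 1: take 1 from right. Merged: [1]
Compare 3 vs 23: take 3 from left. Merged: [1, 3]
Compare 7 vs 23: take 7 from left. Merged: [1, 3, 7]
Compare 7 vs 23: take 7 from left. Merged: [1, 3, 7, 7]
Compare 20 vs 23: take 20 from left. Merged: [1, 3, 7, 7, 20]
Append remaining from right: [23, 23, 25]. Merged: [1, 3, 7, 7, 20, 23, 23, 25]

Final merged array: [1, 3, 7, 7, 20, 23, 23, 25]
Total comparisons: 5

The merged array is [1, 3, 7, 7, 20, 23, 23, 25], requiring 5 comparisons. The merge step runs in O(n) time where n is the total number of elements.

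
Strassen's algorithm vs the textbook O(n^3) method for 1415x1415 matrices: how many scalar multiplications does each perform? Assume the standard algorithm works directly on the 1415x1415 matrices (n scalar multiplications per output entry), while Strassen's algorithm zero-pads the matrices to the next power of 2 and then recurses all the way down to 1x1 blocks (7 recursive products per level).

Matrix multiplication for 1415x1415 matrices:

Strassen's algorithm requires power-of-2 dimensions. Pad 1415x1415 to 2048x2048 (next power of 2).

Standard algorithm: 1415^3 = 2833148375 multiplications
Strassen's algorithm: 7^(log2(2048)) = 7^11 = 1977326743 multiplications
Savings: 2833148375 - 1977326743 = 855821632 multiplications

Standard: 2833148375 multiplications (1415^3). Strassen: 1977326743 multiplications (7^11, after padding to 2048x2048). Strassen reduces 8 recursive multiplications to 7 at each level.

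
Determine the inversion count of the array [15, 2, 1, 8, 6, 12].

Finding inversions in [15, 2, 1, 8, 6, 12]:

(0, 1): arr[0]=15 > arr[1]=2
(0, 2): arr[0]=15 > arr[2]=1
(0, 3): arr[0]=15 > arr[3]=8
(0, 4): arr[0]=15 > arr[4]=6
(0, 5): arr[0]=15 > arr[5]=12
(1, 2): arr[1]=2 > arr[2]=1
(3, 4): arr[3]=8 > arr[4]=6

Total inversions: 7

The array has 7 inversion(s): (0,1), (0,2), (0,3), (0,4), (0,5), (1,2), (3,4). Each pair (i,j) satisfies i < j and arr[i] > arr[j].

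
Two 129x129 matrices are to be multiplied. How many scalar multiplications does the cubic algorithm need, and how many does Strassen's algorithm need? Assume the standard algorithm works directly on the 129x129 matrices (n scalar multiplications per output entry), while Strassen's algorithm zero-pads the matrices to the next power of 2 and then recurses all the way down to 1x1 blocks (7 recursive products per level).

Matrix multiplication for 129x129 matrices:

Strassen's algorithm requires power-of-2 dimensions. Pad 129x129 to 256x256 (next power of 2).

Standard algorithm: 129^3 = 2146689 multiplications
Strassen's algorithm: 7^(log2(256)) = 7^8 = 5764801 multiplications
Difference: 2146689 - 5764801 = -3618112 (Strassen uses MORE here due to padding overhead — for small or just-over-power-of-2 n, padding can outweigh the per-level savings)

Standard: 2146689 multiplications (129^3). Strassen: 5764801 multiplications (7^8, after padding to 256x256). Strassen reduces 8 recursive multiplications to 7 at each level.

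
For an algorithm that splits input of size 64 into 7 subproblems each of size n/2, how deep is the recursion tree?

For divide and conquer with division factor 2:

Problem sizes at each level:
Level 0: 64
Level 1: 32
Level 2: 16
Level 3: 8
Level 4: 4
Level 5: 2
Level 6: 1

The root is level 0 and the size-1 base case is level 6 (the tree spans levels 0 through 6, i.e. 7 levels counting the root), so the depth is the number of divisions: log_2(64) = 6

The recursion tree depth is log_2(64) = 6. At each level, the problem size is divided by 2, so it takes 6 divisions to reduce to a base case of size 1. The algorithm makes 7 recursive calls at each level.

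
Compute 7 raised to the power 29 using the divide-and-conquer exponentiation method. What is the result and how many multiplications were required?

Computing 7^29 by squaring (build up from 7^1; each line after the first costs one multiplication):

7^1 = 7
7^2 = (7^1)^2 = 7^2 = 49
7^3 = 7 * 7^2 = 7 * 49 = 343
7^6 = (7^3)^2 = 343^2 = 117649
7^7 = 7 * 7^6 = 7 * 117649 = 823543
7^14 = (7^7)^2 = 823543^2 = 678223072849
7^28 = (7^14)^2 = 678223072849^2 = 459986536544739960976801
7^29 = 7 * 7^28 = 7 * 459986536544739960976801 = 3219905755813179726837607

Result: 3219905755813179726837607
Multiplications needed: 7 (7 lines after 7^1)

7^29 = 3219905755813179726837607. Using exponentiation by squaring, this requires 7 multiplications. The key idea: if the exponent is even, square the half-power; if odd, multiply by the base once.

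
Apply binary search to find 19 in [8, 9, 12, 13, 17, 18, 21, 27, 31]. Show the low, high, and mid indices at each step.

Binary search for 19 in [8, 9, 12, 13, 17, 18, 21, 27, 31]:

lo=0, hi=8, mid=4, arr[mid]=17 -> 17 < 19, search right half
lo=5, hi=8, mid=6, arr[mid]=21 -> 21 > 19, search left half
lo=5, hi=5, mid=5, arr[mid]=18 -> 18 < 19, search right half
lo=6 > hi=5, target 19 not found

Binary search determines that 19 is not in the array after 3 comparisons. The search space was exhausted without finding the target.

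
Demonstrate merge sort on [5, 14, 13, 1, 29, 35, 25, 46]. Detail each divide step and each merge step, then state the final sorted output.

Merge sort trace:

Split: [5, 14, 13, 1, 29, 35, 25, 46] -> [5, 14, 13, 1] and [29, 35, 25, 46]
  Split: [5, 14, 13, 1] -> [5, 14] and [13, 1]
    Split: [5, 14] -> [5] and [14]
    Merge: [5] + [14] -> [5, 14]
    Split: [13, 1] -> [13] and [1]
    Merge: [13] + [1] -> [1, 13]
  Merge: [5, 14] + [1, 13] -> [1, 5, 13, 14]
  Split: [29, 35, 25, 46] -> [29, 35] and [25, 46]
    Split: [29, 35] -> [29] and [35]
    Merge: [29] + [35] -> [29, 35]
    Split: [25, 46] -> [25] and [46]
    Merge: [25] + [46] -> [25, 46]
  Merge: [29, 35] + [25, 46] -> [25, 29, 35, 46]
Merge: [1, 5, 13, 14] + [25, 29, 35, 46] -> [1, 5, 13, 14, 25, 29, 35, 46]

Final sorted array: [1, 5, 13, 14, 25, 29, 35, 46]

The merge sort proceeds by recursively splitting the array and merging sorted halves.
After all merges, the sorted array is [1, 5, 13, 14, 25, 29, 35, 46].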